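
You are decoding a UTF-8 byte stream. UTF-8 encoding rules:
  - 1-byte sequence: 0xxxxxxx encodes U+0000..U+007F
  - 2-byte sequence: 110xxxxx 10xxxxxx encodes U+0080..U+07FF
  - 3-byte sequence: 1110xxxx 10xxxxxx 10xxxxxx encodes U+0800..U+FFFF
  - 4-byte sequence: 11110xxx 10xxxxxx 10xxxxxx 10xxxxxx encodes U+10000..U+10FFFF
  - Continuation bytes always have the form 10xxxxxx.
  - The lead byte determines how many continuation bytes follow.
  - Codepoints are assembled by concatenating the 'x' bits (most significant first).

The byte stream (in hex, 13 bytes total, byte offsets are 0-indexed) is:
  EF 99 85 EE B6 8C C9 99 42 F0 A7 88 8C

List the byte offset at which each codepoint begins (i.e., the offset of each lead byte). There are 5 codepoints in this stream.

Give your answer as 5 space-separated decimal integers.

Byte[0]=EF: 3-byte lead, need 2 cont bytes. acc=0xF
Byte[1]=99: continuation. acc=(acc<<6)|0x19=0x3D9
Byte[2]=85: continuation. acc=(acc<<6)|0x05=0xF645
Completed: cp=U+F645 (starts at byte 0)
Byte[3]=EE: 3-byte lead, need 2 cont bytes. acc=0xE
Byte[4]=B6: continuation. acc=(acc<<6)|0x36=0x3B6
Byte[5]=8C: continuation. acc=(acc<<6)|0x0C=0xED8C
Completed: cp=U+ED8C (starts at byte 3)
Byte[6]=C9: 2-byte lead, need 1 cont bytes. acc=0x9
Byte[7]=99: continuation. acc=(acc<<6)|0x19=0x259
Completed: cp=U+0259 (starts at byte 6)
Byte[8]=42: 1-byte ASCII. cp=U+0042
Byte[9]=F0: 4-byte lead, need 3 cont bytes. acc=0x0
Byte[10]=A7: continuation. acc=(acc<<6)|0x27=0x27
Byte[11]=88: continuation. acc=(acc<<6)|0x08=0x9C8
Byte[12]=8C: continuation. acc=(acc<<6)|0x0C=0x2720C
Completed: cp=U+2720C (starts at byte 9)

Answer: 0 3 6 8 9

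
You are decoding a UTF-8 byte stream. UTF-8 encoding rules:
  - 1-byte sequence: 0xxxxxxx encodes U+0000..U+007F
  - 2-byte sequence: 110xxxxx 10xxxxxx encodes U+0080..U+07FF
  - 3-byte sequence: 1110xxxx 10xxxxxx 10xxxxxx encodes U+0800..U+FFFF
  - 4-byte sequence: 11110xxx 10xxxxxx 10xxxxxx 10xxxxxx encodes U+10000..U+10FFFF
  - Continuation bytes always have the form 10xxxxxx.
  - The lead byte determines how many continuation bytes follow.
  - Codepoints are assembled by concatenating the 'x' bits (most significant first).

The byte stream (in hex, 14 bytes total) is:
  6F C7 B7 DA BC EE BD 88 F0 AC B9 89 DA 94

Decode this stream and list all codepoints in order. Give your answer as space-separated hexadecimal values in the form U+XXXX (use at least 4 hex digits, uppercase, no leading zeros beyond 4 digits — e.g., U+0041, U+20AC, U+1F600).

Answer: U+006F U+01F7 U+06BC U+EF48 U+2CE49 U+0694

Derivation:
Byte[0]=6F: 1-byte ASCII. cp=U+006F
Byte[1]=C7: 2-byte lead, need 1 cont bytes. acc=0x7
Byte[2]=B7: continuation. acc=(acc<<6)|0x37=0x1F7
Completed: cp=U+01F7 (starts at byte 1)
Byte[3]=DA: 2-byte lead, need 1 cont bytes. acc=0x1A
Byte[4]=BC: continuation. acc=(acc<<6)|0x3C=0x6BC
Completed: cp=U+06BC (starts at byte 3)
Byte[5]=EE: 3-byte lead, need 2 cont bytes. acc=0xE
Byte[6]=BD: continuation. acc=(acc<<6)|0x3D=0x3BD
Byte[7]=88: continuation. acc=(acc<<6)|0x08=0xEF48
Completed: cp=U+EF48 (starts at byte 5)
Byte[8]=F0: 4-byte lead, need 3 cont bytes. acc=0x0
Byte[9]=AC: continuation. acc=(acc<<6)|0x2C=0x2C
Byte[10]=B9: continuation. acc=(acc<<6)|0x39=0xB39
Byte[11]=89: continuation. acc=(acc<<6)|0x09=0x2CE49
Completed: cp=U+2CE49 (starts at byte 8)
Byte[12]=DA: 2-byte lead, need 1 cont bytes. acc=0x1A
Byte[13]=94: continuation. acc=(acc<<6)|0x14=0x694
Completed: cp=U+0694 (starts at byte 12)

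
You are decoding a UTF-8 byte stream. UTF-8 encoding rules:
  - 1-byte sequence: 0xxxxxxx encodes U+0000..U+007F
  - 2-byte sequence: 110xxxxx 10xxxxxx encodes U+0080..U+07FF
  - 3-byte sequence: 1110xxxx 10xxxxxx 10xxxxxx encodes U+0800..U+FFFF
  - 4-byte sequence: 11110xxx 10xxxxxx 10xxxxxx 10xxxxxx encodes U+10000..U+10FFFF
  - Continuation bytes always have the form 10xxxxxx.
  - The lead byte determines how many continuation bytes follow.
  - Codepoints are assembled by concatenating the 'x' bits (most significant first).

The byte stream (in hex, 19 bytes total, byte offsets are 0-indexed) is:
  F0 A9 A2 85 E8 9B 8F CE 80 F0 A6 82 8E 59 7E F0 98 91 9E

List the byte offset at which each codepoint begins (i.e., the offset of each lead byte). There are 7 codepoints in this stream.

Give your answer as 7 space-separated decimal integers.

Answer: 0 4 7 9 13 14 15

Derivation:
Byte[0]=F0: 4-byte lead, need 3 cont bytes. acc=0x0
Byte[1]=A9: continuation. acc=(acc<<6)|0x29=0x29
Byte[2]=A2: continuation. acc=(acc<<6)|0x22=0xA62
Byte[3]=85: continuation. acc=(acc<<6)|0x05=0x29885
Completed: cp=U+29885 (starts at byte 0)
Byte[4]=E8: 3-byte lead, need 2 cont bytes. acc=0x8
Byte[5]=9B: continuation. acc=(acc<<6)|0x1B=0x21B
Byte[6]=8F: continuation. acc=(acc<<6)|0x0F=0x86CF
Completed: cp=U+86CF (starts at byte 4)
Byte[7]=CE: 2-byte lead, need 1 cont bytes. acc=0xE
Byte[8]=80: continuation. acc=(acc<<6)|0x00=0x380
Completed: cp=U+0380 (starts at byte 7)
Byte[9]=F0: 4-byte lead, need 3 cont bytes. acc=0x0
Byte[10]=A6: continuation. acc=(acc<<6)|0x26=0x26
Byte[11]=82: continuation. acc=(acc<<6)|0x02=0x982
Byte[12]=8E: continuation. acc=(acc<<6)|0x0E=0x2608E
Completed: cp=U+2608E (starts at byte 9)
Byte[13]=59: 1-byte ASCII. cp=U+0059
Byte[14]=7E: 1-byte ASCII. cp=U+007E
Byte[15]=F0: 4-byte lead, need 3 cont bytes. acc=0x0
Byte[16]=98: continuation. acc=(acc<<6)|0x18=0x18
Byte[17]=91: continuation. acc=(acc<<6)|0x11=0x611
Byte[18]=9E: continuation. acc=(acc<<6)|0x1E=0x1845E
Completed: cp=U+1845E (starts at byte 15)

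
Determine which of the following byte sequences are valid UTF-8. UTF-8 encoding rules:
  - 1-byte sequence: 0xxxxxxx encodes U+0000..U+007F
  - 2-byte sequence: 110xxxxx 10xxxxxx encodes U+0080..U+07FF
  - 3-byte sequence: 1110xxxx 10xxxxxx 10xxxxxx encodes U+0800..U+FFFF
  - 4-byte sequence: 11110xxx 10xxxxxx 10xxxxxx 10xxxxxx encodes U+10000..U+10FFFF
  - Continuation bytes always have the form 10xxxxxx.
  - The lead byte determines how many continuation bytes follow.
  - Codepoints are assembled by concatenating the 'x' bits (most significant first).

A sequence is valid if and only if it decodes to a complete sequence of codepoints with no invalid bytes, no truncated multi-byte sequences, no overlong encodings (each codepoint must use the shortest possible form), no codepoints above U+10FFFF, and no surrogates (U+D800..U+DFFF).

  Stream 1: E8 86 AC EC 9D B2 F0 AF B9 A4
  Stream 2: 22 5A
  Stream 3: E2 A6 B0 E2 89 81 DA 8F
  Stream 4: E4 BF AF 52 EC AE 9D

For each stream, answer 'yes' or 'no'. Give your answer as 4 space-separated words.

Stream 1: decodes cleanly. VALID
Stream 2: decodes cleanly. VALID
Stream 3: decodes cleanly. VALID
Stream 4: decodes cleanly. VALID

Answer: yes yes yes yes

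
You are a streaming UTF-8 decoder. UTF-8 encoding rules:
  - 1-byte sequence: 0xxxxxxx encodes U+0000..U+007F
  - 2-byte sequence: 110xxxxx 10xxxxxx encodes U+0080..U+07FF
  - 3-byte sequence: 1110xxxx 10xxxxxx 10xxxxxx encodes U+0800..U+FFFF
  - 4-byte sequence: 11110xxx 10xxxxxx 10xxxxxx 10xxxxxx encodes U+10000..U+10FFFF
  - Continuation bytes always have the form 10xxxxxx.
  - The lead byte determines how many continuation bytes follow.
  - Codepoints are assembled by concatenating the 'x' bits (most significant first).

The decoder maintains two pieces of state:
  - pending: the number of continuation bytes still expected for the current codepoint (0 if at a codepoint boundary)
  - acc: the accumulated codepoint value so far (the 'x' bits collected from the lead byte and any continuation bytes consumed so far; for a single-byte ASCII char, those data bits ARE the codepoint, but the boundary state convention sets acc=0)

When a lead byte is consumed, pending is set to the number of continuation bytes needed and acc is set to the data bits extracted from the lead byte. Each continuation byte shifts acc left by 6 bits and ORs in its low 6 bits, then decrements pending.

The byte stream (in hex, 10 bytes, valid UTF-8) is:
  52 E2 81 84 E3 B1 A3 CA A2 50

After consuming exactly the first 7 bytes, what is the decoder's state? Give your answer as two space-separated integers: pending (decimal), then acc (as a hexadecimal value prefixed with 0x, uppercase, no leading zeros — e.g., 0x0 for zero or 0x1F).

Byte[0]=52: 1-byte. pending=0, acc=0x0
Byte[1]=E2: 3-byte lead. pending=2, acc=0x2
Byte[2]=81: continuation. acc=(acc<<6)|0x01=0x81, pending=1
Byte[3]=84: continuation. acc=(acc<<6)|0x04=0x2044, pending=0
Byte[4]=E3: 3-byte lead. pending=2, acc=0x3
Byte[5]=B1: continuation. acc=(acc<<6)|0x31=0xF1, pending=1
Byte[6]=A3: continuation. acc=(acc<<6)|0x23=0x3C63, pending=0

Answer: 0 0x3C63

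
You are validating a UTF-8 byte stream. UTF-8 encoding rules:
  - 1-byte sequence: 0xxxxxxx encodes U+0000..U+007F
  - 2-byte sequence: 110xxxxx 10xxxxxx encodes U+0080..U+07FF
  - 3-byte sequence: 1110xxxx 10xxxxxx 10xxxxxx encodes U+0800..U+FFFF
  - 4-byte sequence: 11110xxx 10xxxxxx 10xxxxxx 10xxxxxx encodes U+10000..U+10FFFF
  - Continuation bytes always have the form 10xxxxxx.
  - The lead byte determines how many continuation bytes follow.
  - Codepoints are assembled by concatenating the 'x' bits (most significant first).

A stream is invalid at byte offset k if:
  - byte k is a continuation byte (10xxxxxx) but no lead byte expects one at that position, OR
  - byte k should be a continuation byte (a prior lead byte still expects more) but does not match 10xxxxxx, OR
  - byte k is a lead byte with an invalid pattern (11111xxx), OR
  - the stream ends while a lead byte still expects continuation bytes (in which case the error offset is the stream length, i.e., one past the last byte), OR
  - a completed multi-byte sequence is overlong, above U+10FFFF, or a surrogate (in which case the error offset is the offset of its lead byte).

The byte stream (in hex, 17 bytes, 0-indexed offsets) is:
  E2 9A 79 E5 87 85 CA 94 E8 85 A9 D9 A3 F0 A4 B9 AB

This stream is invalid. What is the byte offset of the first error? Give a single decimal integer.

Byte[0]=E2: 3-byte lead, need 2 cont bytes. acc=0x2
Byte[1]=9A: continuation. acc=(acc<<6)|0x1A=0x9A
Byte[2]=79: expected 10xxxxxx continuation. INVALID

Answer: 2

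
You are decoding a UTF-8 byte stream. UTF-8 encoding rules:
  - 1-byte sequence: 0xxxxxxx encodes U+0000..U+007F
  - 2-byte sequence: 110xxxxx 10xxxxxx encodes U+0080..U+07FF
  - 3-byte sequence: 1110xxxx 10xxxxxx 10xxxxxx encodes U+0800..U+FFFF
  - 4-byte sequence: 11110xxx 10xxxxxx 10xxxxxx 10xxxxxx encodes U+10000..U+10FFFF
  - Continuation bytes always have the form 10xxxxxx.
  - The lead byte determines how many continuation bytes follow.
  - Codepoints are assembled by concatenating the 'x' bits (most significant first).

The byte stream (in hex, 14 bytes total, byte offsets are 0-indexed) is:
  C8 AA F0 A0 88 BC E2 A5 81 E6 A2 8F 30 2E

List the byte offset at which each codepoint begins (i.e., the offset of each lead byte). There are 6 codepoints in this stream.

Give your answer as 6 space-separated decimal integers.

Byte[0]=C8: 2-byte lead, need 1 cont bytes. acc=0x8
Byte[1]=AA: continuation. acc=(acc<<6)|0x2A=0x22A
Completed: cp=U+022A (starts at byte 0)
Byte[2]=F0: 4-byte lead, need 3 cont bytes. acc=0x0
Byte[3]=A0: continuation. acc=(acc<<6)|0x20=0x20
Byte[4]=88: continuation. acc=(acc<<6)|0x08=0x808
Byte[5]=BC: continuation. acc=(acc<<6)|0x3C=0x2023C
Completed: cp=U+2023C (starts at byte 2)
Byte[6]=E2: 3-byte lead, need 2 cont bytes. acc=0x2
Byte[7]=A5: continuation. acc=(acc<<6)|0x25=0xA5
Byte[8]=81: continuation. acc=(acc<<6)|0x01=0x2941
Completed: cp=U+2941 (starts at byte 6)
Byte[9]=E6: 3-byte lead, need 2 cont bytes. acc=0x6
Byte[10]=A2: continuation. acc=(acc<<6)|0x22=0x1A2
Byte[11]=8F: continuation. acc=(acc<<6)|0x0F=0x688F
Completed: cp=U+688F (starts at byte 9)
Byte[12]=30: 1-byte ASCII. cp=U+0030
Byte[13]=2E: 1-byte ASCII. cp=U+002E

Answer: 0 2 6 9 12 13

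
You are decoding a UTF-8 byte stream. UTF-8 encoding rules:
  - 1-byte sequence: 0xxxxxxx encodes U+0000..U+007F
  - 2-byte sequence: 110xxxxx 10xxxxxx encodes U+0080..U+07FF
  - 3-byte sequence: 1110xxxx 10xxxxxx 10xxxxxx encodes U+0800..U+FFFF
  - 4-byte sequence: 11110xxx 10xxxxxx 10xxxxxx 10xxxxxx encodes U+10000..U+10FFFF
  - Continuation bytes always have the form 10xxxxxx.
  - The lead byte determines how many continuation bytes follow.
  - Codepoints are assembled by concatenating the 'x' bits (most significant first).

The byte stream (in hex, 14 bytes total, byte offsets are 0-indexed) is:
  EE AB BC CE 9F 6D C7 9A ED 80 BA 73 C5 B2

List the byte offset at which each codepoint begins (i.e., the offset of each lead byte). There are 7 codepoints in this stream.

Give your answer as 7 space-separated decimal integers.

Byte[0]=EE: 3-byte lead, need 2 cont bytes. acc=0xE
Byte[1]=AB: continuation. acc=(acc<<6)|0x2B=0x3AB
Byte[2]=BC: continuation. acc=(acc<<6)|0x3C=0xEAFC
Completed: cp=U+EAFC (starts at byte 0)
Byte[3]=CE: 2-byte lead, need 1 cont bytes. acc=0xE
Byte[4]=9F: continuation. acc=(acc<<6)|0x1F=0x39F
Completed: cp=U+039F (starts at byte 3)
Byte[5]=6D: 1-byte ASCII. cp=U+006D
Byte[6]=C7: 2-byte lead, need 1 cont bytes. acc=0x7
Byte[7]=9A: continuation. acc=(acc<<6)|0x1A=0x1DA
Completed: cp=U+01DA (starts at byte 6)
Byte[8]=ED: 3-byte lead, need 2 cont bytes. acc=0xD
Byte[9]=80: continuation. acc=(acc<<6)|0x00=0x340
Byte[10]=BA: continuation. acc=(acc<<6)|0x3A=0xD03A
Completed: cp=U+D03A (starts at byte 8)
Byte[11]=73: 1-byte ASCII. cp=U+0073
Byte[12]=C5: 2-byte lead, need 1 cont bytes. acc=0x5
Byte[13]=B2: continuation. acc=(acc<<6)|0x32=0x172
Completed: cp=U+0172 (starts at byte 12)

Answer: 0 3 5 6 8 11 12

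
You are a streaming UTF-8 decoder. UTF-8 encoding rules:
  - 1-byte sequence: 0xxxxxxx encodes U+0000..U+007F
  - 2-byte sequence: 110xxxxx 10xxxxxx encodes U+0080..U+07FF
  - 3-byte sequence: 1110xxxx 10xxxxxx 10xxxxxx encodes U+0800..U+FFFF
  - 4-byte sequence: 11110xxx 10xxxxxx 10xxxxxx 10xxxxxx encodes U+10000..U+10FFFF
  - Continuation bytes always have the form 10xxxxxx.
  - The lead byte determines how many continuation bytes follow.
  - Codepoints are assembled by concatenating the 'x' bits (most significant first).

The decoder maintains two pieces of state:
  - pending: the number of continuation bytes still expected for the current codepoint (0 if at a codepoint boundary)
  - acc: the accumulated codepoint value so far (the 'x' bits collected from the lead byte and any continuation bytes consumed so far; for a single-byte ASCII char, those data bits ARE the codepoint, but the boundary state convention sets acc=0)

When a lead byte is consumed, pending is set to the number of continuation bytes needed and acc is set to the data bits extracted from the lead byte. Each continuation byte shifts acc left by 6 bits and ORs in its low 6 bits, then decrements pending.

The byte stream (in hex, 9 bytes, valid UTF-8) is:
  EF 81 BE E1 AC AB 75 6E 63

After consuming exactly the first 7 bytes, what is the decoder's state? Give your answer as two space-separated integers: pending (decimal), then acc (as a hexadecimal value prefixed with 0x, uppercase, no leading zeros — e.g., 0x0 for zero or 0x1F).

Byte[0]=EF: 3-byte lead. pending=2, acc=0xF
Byte[1]=81: continuation. acc=(acc<<6)|0x01=0x3C1, pending=1
Byte[2]=BE: continuation. acc=(acc<<6)|0x3E=0xF07E, pending=0
Byte[3]=E1: 3-byte lead. pending=2, acc=0x1
Byte[4]=AC: continuation. acc=(acc<<6)|0x2C=0x6C, pending=1
Byte[5]=AB: continuation. acc=(acc<<6)|0x2B=0x1B2B, pending=0
Byte[6]=75: 1-byte. pending=0, acc=0x0

Answer: 0 0x0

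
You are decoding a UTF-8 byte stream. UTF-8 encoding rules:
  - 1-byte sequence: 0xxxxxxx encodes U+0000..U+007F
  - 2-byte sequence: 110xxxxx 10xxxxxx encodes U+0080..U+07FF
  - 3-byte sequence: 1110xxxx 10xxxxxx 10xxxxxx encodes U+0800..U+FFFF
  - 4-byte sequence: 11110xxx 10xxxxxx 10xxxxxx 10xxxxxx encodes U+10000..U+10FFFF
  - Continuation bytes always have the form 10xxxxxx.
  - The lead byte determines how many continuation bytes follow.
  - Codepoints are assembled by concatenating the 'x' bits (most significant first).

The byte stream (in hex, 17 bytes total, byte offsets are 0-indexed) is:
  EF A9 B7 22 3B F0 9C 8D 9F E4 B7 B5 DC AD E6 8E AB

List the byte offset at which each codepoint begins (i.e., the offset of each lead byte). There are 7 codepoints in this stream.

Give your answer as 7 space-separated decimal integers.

Answer: 0 3 4 5 9 12 14

Derivation:
Byte[0]=EF: 3-byte lead, need 2 cont bytes. acc=0xF
Byte[1]=A9: continuation. acc=(acc<<6)|0x29=0x3E9
Byte[2]=B7: continuation. acc=(acc<<6)|0x37=0xFA77
Completed: cp=U+FA77 (starts at byte 0)
Byte[3]=22: 1-byte ASCII. cp=U+0022
Byte[4]=3B: 1-byte ASCII. cp=U+003B
Byte[5]=F0: 4-byte lead, need 3 cont bytes. acc=0x0
Byte[6]=9C: continuation. acc=(acc<<6)|0x1C=0x1C
Byte[7]=8D: continuation. acc=(acc<<6)|0x0D=0x70D
Byte[8]=9F: continuation. acc=(acc<<6)|0x1F=0x1C35F
Completed: cp=U+1C35F (starts at byte 5)
Byte[9]=E4: 3-byte lead, need 2 cont bytes. acc=0x4
Byte[10]=B7: continuation. acc=(acc<<6)|0x37=0x137
Byte[11]=B5: continuation. acc=(acc<<6)|0x35=0x4DF5
Completed: cp=U+4DF5 (starts at byte 9)
Byte[12]=DC: 2-byte lead, need 1 cont bytes. acc=0x1C
Byte[13]=AD: continuation. acc=(acc<<6)|0x2D=0x72D
Completed: cp=U+072D (starts at byte 12)
Byte[14]=E6: 3-byte lead, need 2 cont bytes. acc=0x6
Byte[15]=8E: continuation. acc=(acc<<6)|0x0E=0x18E
Byte[16]=AB: continuation. acc=(acc<<6)|0x2B=0x63AB
Completed: cp=U+63AB (starts at byte 14)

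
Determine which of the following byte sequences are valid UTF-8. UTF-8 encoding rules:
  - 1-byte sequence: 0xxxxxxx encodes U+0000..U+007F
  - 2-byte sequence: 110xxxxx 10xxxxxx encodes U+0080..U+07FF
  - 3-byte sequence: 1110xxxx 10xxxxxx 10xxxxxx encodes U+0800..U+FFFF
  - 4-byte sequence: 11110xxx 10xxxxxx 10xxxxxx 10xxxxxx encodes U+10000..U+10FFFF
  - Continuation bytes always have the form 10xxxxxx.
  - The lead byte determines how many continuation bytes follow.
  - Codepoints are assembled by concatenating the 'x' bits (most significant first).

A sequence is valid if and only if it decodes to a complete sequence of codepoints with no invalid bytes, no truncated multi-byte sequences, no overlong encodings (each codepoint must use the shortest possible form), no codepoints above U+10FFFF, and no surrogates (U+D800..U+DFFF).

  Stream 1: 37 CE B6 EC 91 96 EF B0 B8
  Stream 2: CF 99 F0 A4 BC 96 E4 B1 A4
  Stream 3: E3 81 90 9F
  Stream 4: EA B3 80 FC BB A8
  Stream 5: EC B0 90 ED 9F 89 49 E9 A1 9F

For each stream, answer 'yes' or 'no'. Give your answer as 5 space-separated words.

Answer: yes yes no no yes

Derivation:
Stream 1: decodes cleanly. VALID
Stream 2: decodes cleanly. VALID
Stream 3: error at byte offset 3. INVALID
Stream 4: error at byte offset 3. INVALID
Stream 5: decodes cleanly. VALID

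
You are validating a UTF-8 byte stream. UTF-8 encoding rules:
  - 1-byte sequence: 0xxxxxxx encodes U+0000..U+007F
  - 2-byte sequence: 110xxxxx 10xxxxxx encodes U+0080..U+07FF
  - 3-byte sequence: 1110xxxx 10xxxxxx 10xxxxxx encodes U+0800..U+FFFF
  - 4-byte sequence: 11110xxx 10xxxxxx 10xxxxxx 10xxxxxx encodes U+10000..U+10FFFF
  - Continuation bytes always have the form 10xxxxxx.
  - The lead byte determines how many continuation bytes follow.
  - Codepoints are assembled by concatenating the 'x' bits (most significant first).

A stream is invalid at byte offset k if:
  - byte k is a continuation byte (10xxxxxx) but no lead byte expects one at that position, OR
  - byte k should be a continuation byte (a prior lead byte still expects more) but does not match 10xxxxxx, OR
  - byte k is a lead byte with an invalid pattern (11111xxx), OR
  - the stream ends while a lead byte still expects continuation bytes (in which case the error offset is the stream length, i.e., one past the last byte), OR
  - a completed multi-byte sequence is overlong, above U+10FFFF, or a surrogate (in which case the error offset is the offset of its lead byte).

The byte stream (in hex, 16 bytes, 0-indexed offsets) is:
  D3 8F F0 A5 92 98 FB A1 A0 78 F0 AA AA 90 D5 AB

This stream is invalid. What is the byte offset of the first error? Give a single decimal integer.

Byte[0]=D3: 2-byte lead, need 1 cont bytes. acc=0x13
Byte[1]=8F: continuation. acc=(acc<<6)|0x0F=0x4CF
Completed: cp=U+04CF (starts at byte 0)
Byte[2]=F0: 4-byte lead, need 3 cont bytes. acc=0x0
Byte[3]=A5: continuation. acc=(acc<<6)|0x25=0x25
Byte[4]=92: continuation. acc=(acc<<6)|0x12=0x952
Byte[5]=98: continuation. acc=(acc<<6)|0x18=0x25498
Completed: cp=U+25498 (starts at byte 2)
Byte[6]=FB: INVALID lead byte (not 0xxx/110x/1110/11110)

Answer: 6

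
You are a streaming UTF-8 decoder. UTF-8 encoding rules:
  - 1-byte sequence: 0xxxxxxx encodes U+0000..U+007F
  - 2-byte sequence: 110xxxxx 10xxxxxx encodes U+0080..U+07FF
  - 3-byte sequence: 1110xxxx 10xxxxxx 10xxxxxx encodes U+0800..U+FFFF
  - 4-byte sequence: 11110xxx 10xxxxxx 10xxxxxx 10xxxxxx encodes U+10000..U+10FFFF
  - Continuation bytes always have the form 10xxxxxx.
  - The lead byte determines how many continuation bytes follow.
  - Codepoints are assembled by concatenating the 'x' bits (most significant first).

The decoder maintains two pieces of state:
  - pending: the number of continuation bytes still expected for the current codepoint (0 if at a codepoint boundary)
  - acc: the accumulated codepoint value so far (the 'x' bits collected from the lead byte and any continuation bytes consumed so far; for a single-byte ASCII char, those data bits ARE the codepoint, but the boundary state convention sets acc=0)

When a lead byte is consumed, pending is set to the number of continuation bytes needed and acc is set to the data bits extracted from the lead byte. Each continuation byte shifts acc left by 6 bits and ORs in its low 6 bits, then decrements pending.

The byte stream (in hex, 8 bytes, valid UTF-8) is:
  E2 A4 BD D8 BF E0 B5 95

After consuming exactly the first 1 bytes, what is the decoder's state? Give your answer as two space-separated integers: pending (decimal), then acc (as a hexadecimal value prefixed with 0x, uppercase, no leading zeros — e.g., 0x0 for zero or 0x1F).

Byte[0]=E2: 3-byte lead. pending=2, acc=0x2

Answer: 2 0x2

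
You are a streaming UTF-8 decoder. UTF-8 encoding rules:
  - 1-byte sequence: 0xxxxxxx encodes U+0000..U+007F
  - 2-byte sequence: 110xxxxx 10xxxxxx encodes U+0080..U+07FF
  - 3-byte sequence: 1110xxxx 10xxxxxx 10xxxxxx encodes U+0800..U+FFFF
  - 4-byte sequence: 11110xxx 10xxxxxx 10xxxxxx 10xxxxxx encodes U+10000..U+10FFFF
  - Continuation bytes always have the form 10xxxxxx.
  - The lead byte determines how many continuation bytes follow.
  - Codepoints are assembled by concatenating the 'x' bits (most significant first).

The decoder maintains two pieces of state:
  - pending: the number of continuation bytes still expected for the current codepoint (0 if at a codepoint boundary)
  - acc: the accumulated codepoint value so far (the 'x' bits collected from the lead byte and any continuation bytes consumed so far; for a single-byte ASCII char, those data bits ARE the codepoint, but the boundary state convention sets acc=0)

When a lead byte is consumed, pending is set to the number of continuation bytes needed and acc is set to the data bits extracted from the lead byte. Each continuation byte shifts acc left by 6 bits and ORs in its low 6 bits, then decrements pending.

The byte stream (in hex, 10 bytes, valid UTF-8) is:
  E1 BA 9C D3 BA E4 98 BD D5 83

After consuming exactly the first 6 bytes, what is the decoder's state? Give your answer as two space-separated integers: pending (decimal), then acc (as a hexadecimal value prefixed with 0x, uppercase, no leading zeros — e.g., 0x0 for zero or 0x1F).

Answer: 2 0x4

Derivation:
Byte[0]=E1: 3-byte lead. pending=2, acc=0x1
Byte[1]=BA: continuation. acc=(acc<<6)|0x3A=0x7A, pending=1
Byte[2]=9C: continuation. acc=(acc<<6)|0x1C=0x1E9C, pending=0
Byte[3]=D3: 2-byte lead. pending=1, acc=0x13
Byte[4]=BA: continuation. acc=(acc<<6)|0x3A=0x4FA, pending=0
Byte[5]=E4: 3-byte lead. pending=2, acc=0x4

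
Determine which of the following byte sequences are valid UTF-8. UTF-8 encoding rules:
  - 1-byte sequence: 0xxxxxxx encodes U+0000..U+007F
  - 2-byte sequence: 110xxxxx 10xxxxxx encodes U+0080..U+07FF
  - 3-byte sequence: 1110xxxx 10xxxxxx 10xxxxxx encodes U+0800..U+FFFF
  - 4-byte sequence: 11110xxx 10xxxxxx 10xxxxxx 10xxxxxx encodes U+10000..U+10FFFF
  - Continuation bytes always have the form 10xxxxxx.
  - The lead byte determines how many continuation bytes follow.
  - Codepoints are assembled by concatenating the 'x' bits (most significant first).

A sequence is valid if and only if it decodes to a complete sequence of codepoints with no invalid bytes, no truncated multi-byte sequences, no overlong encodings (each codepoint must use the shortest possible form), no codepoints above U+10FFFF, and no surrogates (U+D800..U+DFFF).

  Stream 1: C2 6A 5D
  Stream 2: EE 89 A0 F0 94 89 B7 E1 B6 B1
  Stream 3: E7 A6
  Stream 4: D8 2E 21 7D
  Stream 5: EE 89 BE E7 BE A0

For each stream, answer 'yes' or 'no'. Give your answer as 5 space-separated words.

Answer: no yes no no yes

Derivation:
Stream 1: error at byte offset 1. INVALID
Stream 2: decodes cleanly. VALID
Stream 3: error at byte offset 2. INVALID
Stream 4: error at byte offset 1. INVALID
Stream 5: decodes cleanly. VALID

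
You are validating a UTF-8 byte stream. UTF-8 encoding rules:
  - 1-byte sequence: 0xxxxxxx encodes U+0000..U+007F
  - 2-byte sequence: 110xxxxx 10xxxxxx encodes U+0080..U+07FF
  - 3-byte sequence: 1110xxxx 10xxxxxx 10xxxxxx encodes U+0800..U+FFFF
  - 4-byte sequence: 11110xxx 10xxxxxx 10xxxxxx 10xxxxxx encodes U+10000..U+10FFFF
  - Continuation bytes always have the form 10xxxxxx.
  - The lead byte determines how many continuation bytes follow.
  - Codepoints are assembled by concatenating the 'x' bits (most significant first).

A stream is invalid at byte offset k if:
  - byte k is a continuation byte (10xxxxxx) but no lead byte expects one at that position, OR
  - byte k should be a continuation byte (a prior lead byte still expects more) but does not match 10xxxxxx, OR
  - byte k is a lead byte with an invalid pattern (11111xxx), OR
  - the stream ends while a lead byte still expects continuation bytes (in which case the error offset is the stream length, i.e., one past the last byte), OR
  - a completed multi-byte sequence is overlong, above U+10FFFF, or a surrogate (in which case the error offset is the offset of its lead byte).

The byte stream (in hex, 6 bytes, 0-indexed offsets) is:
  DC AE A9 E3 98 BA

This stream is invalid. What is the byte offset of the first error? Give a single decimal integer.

Byte[0]=DC: 2-byte lead, need 1 cont bytes. acc=0x1C
Byte[1]=AE: continuation. acc=(acc<<6)|0x2E=0x72E
Completed: cp=U+072E (starts at byte 0)
Byte[2]=A9: INVALID lead byte (not 0xxx/110x/1110/11110)

Answer: 2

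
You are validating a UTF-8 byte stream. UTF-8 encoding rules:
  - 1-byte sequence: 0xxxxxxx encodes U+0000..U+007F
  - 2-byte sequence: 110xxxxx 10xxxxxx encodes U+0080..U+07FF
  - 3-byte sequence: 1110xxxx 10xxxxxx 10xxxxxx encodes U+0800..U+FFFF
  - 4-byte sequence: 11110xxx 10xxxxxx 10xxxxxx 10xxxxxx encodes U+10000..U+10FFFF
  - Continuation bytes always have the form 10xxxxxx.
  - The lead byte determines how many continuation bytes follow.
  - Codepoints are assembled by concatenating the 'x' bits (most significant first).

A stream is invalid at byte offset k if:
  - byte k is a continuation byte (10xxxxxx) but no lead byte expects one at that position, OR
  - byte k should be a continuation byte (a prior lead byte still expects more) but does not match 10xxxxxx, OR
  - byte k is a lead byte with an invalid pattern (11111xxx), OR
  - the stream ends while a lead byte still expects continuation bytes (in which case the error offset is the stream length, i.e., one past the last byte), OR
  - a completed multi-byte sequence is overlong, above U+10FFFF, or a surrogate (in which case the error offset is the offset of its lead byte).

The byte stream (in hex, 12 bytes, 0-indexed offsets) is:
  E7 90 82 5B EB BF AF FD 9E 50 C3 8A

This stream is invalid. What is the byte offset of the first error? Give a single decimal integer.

Answer: 7

Derivation:
Byte[0]=E7: 3-byte lead, need 2 cont bytes. acc=0x7
Byte[1]=90: continuation. acc=(acc<<6)|0x10=0x1D0
Byte[2]=82: continuation. acc=(acc<<6)|0x02=0x7402
Completed: cp=U+7402 (starts at byte 0)
Byte[3]=5B: 1-byte ASCII. cp=U+005B
Byte[4]=EB: 3-byte lead, need 2 cont bytes. acc=0xB
Byte[5]=BF: continuation. acc=(acc<<6)|0x3F=0x2FF
Byte[6]=AF: continuation. acc=(acc<<6)|0x2F=0xBFEF
Completed: cp=U+BFEF (starts at byte 4)
Byte[7]=FD: INVALID lead byte (not 0xxx/110x/1110/11110)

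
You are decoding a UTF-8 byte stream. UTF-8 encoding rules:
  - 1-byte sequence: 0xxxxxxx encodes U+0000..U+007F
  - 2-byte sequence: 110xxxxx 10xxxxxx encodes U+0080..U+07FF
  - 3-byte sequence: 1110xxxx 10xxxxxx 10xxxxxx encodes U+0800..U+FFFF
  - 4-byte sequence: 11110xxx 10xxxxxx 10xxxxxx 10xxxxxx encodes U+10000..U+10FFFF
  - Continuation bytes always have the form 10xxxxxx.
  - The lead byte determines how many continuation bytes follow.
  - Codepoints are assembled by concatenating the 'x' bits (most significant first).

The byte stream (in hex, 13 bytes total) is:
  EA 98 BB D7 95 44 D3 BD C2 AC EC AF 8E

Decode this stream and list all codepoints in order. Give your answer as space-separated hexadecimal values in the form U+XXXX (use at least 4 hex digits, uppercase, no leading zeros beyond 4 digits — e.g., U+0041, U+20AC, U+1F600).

Answer: U+A63B U+05D5 U+0044 U+04FD U+00AC U+CBCE

Derivation:
Byte[0]=EA: 3-byte lead, need 2 cont bytes. acc=0xA
Byte[1]=98: continuation. acc=(acc<<6)|0x18=0x298
Byte[2]=BB: continuation. acc=(acc<<6)|0x3B=0xA63B
Completed: cp=U+A63B (starts at byte 0)
Byte[3]=D7: 2-byte lead, need 1 cont bytes. acc=0x17
Byte[4]=95: continuation. acc=(acc<<6)|0x15=0x5D5
Completed: cp=U+05D5 (starts at byte 3)
Byte[5]=44: 1-byte ASCII. cp=U+0044
Byte[6]=D3: 2-byte lead, need 1 cont bytes. acc=0x13
Byte[7]=BD: continuation. acc=(acc<<6)|0x3D=0x4FD
Completed: cp=U+04FD (starts at byte 6)
Byte[8]=C2: 2-byte lead, need 1 cont bytes. acc=0x2
Byte[9]=AC: continuation. acc=(acc<<6)|0x2C=0xAC
Completed: cp=U+00AC (starts at byte 8)
Byte[10]=EC: 3-byte lead, need 2 cont bytes. acc=0xC
Byte[11]=AF: continuation. acc=(acc<<6)|0x2F=0x32F
Byte[12]=8E: continuation. acc=(acc<<6)|0x0E=0xCBCE
Completed: cp=U+CBCE (starts at byte 10)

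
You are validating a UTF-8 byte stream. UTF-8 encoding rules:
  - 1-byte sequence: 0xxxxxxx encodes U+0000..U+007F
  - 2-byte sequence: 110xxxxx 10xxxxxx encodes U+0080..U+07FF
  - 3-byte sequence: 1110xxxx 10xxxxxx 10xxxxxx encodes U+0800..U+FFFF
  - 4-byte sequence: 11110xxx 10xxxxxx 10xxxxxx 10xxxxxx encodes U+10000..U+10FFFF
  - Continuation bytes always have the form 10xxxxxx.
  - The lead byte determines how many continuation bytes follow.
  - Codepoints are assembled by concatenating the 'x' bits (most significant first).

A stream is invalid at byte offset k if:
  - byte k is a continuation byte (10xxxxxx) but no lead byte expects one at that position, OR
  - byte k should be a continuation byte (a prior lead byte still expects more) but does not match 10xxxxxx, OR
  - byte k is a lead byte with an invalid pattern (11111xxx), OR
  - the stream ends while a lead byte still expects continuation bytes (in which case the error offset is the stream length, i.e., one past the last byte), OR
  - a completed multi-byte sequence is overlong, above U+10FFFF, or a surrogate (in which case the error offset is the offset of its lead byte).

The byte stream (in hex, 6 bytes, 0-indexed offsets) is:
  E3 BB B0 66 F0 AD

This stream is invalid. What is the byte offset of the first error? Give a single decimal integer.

Answer: 6

Derivation:
Byte[0]=E3: 3-byte lead, need 2 cont bytes. acc=0x3
Byte[1]=BB: continuation. acc=(acc<<6)|0x3B=0xFB
Byte[2]=B0: continuation. acc=(acc<<6)|0x30=0x3EF0
Completed: cp=U+3EF0 (starts at byte 0)
Byte[3]=66: 1-byte ASCII. cp=U+0066
Byte[4]=F0: 4-byte lead, need 3 cont bytes. acc=0x0
Byte[5]=AD: continuation. acc=(acc<<6)|0x2D=0x2D
Byte[6]: stream ended, expected continuation. INVALID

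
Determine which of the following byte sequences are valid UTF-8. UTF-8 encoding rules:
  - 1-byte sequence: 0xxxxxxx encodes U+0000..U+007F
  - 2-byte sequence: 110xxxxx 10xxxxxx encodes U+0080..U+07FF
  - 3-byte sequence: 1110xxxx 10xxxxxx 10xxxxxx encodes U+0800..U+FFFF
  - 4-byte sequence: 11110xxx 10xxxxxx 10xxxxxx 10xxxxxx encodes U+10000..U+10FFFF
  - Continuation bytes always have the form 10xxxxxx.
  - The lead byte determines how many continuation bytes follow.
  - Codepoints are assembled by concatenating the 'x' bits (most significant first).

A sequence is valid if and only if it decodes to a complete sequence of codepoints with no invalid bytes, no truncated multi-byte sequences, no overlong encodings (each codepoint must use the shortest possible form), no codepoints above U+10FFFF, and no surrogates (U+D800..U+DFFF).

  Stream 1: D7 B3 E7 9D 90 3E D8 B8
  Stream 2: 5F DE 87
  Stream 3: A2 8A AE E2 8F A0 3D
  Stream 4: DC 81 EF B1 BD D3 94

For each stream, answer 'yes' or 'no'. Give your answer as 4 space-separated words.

Answer: yes yes no yes

Derivation:
Stream 1: decodes cleanly. VALID
Stream 2: decodes cleanly. VALID
Stream 3: error at byte offset 0. INVALID
Stream 4: decodes cleanly. VALID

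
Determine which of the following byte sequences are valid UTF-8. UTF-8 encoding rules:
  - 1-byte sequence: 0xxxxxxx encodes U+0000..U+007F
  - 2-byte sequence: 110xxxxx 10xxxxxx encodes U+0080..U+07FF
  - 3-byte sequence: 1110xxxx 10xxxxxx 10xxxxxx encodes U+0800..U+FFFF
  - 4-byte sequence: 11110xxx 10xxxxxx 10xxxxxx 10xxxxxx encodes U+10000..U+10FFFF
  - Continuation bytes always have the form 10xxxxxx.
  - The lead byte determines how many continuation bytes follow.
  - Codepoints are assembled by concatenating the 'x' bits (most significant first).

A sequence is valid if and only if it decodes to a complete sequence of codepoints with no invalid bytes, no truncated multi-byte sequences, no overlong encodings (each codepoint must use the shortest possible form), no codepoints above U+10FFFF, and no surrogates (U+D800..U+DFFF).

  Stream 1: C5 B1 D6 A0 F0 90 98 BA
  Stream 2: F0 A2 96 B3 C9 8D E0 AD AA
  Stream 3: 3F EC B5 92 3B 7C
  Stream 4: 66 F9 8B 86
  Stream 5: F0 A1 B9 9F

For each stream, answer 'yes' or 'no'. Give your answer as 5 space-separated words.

Answer: yes yes yes no yes

Derivation:
Stream 1: decodes cleanly. VALID
Stream 2: decodes cleanly. VALID
Stream 3: decodes cleanly. VALID
Stream 4: error at byte offset 1. INVALID
Stream 5: decodes cleanly. VALID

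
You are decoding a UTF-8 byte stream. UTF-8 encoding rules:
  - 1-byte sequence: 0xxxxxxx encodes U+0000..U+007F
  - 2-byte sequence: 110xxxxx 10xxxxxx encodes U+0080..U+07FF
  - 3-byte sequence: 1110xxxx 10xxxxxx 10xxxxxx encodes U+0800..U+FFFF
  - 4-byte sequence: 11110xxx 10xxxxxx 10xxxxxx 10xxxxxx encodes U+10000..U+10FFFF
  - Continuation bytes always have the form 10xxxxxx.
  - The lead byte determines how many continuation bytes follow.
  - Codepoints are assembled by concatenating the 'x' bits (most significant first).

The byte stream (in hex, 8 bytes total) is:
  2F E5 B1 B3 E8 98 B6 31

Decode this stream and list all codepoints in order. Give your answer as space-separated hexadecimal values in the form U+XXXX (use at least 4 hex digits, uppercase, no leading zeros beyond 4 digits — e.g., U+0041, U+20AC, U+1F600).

Byte[0]=2F: 1-byte ASCII. cp=U+002F
Byte[1]=E5: 3-byte lead, need 2 cont bytes. acc=0x5
Byte[2]=B1: continuation. acc=(acc<<6)|0x31=0x171
Byte[3]=B3: continuation. acc=(acc<<6)|0x33=0x5C73
Completed: cp=U+5C73 (starts at byte 1)
Byte[4]=E8: 3-byte lead, need 2 cont bytes. acc=0x8
Byte[5]=98: continuation. acc=(acc<<6)|0x18=0x218
Byte[6]=B6: continuation. acc=(acc<<6)|0x36=0x8636
Completed: cp=U+8636 (starts at byte 4)
Byte[7]=31: 1-byte ASCII. cp=U+0031

Answer: U+002F U+5C73 U+8636 U+0031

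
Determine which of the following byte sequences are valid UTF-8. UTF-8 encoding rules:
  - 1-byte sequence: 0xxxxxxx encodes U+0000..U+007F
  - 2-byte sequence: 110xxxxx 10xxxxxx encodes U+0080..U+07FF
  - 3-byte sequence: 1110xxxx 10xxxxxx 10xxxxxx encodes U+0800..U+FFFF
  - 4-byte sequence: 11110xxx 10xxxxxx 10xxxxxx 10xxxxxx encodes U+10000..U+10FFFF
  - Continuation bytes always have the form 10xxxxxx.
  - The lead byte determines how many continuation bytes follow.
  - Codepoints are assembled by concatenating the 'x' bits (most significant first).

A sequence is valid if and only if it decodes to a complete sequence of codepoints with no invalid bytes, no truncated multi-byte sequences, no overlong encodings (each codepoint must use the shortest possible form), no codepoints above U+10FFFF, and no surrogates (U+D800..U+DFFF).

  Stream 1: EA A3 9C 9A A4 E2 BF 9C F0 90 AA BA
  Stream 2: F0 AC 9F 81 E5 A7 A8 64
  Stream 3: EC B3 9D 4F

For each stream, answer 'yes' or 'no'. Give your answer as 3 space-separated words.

Answer: no yes yes

Derivation:
Stream 1: error at byte offset 3. INVALID
Stream 2: decodes cleanly. VALID
Stream 3: decodes cleanly. VALID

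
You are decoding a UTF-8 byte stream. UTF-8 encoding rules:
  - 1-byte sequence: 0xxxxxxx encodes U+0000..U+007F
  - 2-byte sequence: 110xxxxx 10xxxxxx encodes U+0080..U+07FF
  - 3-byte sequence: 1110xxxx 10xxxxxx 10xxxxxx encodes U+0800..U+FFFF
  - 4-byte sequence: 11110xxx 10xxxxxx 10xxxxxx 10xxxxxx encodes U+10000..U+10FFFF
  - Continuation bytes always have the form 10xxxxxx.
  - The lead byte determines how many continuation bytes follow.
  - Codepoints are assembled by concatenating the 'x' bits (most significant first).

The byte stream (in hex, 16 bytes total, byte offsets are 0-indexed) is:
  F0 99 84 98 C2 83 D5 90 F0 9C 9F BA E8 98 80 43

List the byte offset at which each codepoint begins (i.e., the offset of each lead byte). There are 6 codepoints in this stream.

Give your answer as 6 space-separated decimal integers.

Answer: 0 4 6 8 12 15

Derivation:
Byte[0]=F0: 4-byte lead, need 3 cont bytes. acc=0x0
Byte[1]=99: continuation. acc=(acc<<6)|0x19=0x19
Byte[2]=84: continuation. acc=(acc<<6)|0x04=0x644
Byte[3]=98: continuation. acc=(acc<<6)|0x18=0x19118
Completed: cp=U+19118 (starts at byte 0)
Byte[4]=C2: 2-byte lead, need 1 cont bytes. acc=0x2
Byte[5]=83: continuation. acc=(acc<<6)|0x03=0x83
Completed: cp=U+0083 (starts at byte 4)
Byte[6]=D5: 2-byte lead, need 1 cont bytes. acc=0x15
Byte[7]=90: continuation. acc=(acc<<6)|0x10=0x550
Completed: cp=U+0550 (starts at byte 6)
Byte[8]=F0: 4-byte lead, need 3 cont bytes. acc=0x0
Byte[9]=9C: continuation. acc=(acc<<6)|0x1C=0x1C
Byte[10]=9F: continuation. acc=(acc<<6)|0x1F=0x71F
Byte[11]=BA: continuation. acc=(acc<<6)|0x3A=0x1C7FA
Completed: cp=U+1C7FA (starts at byte 8)
Byte[12]=E8: 3-byte lead, need 2 cont bytes. acc=0x8
Byte[13]=98: continuation. acc=(acc<<6)|0x18=0x218
Byte[14]=80: continuation. acc=(acc<<6)|0x00=0x8600
Completed: cp=U+8600 (starts at byte 12)
Byte[15]=43: 1-byte ASCII. cp=U+0043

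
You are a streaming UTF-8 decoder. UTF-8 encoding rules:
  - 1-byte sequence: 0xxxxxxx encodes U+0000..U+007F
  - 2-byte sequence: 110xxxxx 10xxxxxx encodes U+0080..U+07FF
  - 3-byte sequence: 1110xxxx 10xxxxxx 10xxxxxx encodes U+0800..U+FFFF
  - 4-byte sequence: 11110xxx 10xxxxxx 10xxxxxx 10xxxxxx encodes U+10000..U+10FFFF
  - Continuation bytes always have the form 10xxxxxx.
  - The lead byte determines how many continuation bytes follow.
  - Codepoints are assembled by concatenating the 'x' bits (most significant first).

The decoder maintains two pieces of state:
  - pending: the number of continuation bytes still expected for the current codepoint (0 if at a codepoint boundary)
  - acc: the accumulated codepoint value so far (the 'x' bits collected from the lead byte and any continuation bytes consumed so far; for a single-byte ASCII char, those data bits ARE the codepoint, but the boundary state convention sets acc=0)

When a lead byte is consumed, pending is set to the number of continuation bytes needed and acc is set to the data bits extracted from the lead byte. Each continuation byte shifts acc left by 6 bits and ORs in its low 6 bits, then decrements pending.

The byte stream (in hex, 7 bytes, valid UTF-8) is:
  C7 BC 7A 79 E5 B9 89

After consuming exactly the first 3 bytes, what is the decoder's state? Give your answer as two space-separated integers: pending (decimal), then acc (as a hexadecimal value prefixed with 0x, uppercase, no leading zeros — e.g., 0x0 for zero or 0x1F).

Byte[0]=C7: 2-byte lead. pending=1, acc=0x7
Byte[1]=BC: continuation. acc=(acc<<6)|0x3C=0x1FC, pending=0
Byte[2]=7A: 1-byte. pending=0, acc=0x0

Answer: 0 0x0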